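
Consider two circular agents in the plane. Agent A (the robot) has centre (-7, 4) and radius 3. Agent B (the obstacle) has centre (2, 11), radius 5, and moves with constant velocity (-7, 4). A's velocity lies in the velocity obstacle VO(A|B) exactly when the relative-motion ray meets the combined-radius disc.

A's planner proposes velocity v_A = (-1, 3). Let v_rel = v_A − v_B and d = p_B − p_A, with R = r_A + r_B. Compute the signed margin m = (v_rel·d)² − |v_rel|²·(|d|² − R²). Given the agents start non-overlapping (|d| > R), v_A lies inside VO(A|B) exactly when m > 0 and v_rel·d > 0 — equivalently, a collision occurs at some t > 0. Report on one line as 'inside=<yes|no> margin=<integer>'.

d = (9, 7),  |d|² = 130;  R = 3+5 = 8,  c = 130−8² = 66
v_rel = (6, -1),  |v_rel|² = 37;  v_rel·d = (6)·(9) + (-1)·(7) = 47
37·t² − 94·t + 66 = 0  ⇒  m = 47² − 37·66 = -233
m = -233 < 0,  v_rel·d = 47 > 0  ⇒  outside

inside=no margin=-233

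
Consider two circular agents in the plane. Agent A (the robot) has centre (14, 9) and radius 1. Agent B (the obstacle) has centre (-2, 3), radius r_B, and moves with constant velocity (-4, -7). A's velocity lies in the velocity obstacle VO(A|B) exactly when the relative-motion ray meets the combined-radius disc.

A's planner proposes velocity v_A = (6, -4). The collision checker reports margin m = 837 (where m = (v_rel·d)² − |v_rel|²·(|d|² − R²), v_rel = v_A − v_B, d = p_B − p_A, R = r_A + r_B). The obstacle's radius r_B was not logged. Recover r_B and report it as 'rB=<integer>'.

m = 837
d = (-16, -6);  v_rel = (10, 3),  |v_rel|² = 109
v_rel×d = (10)·(-6) − (3)·(-16) = -12
since m = R²·109 − (-12)²:  R² = (144 + 837) / 109 = 9
R = √9 = 3  ⇒  r_B = 3 − 1 = 2

rB=2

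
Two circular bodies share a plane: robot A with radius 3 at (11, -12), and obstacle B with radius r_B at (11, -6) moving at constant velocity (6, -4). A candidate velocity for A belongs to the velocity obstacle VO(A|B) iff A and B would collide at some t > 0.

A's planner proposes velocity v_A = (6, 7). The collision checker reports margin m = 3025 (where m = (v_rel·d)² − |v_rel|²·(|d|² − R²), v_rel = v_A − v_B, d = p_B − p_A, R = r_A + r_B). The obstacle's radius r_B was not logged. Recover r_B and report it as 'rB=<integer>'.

m = 3025
d = (0, 6);  v_rel = (0, 11),  |v_rel|² = 121
v_rel×d = (0)·(6) − (11)·(0) = 0
since m = R²·121 − 0²:  R² = (0 + 3025) / 121 = 25
R = √25 = 5  ⇒  r_B = 5 − 3 = 2

rB=2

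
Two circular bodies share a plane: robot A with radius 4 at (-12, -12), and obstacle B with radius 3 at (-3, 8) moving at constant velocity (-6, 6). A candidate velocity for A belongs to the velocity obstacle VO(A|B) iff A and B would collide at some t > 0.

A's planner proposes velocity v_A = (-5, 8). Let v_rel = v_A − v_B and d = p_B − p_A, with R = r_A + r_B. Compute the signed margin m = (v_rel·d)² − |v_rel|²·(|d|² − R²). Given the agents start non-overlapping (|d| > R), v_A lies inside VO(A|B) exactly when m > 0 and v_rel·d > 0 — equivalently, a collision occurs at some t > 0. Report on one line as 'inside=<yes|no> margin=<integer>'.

d = (9, 20),  |d|² = 481;  R = 4+3 = 7,  c = 481−7² = 432
v_rel = (1, 2),  |v_rel|² = 5;  v_rel·d = (1)·(9) + (2)·(20) = 49
5·t² − 98·t + 432 = 0  ⇒  m = 49² − 5·432 = 241
m = 241 > 0,  v_rel·d = 49 > 0  ⇒  inside

inside=yes margin=241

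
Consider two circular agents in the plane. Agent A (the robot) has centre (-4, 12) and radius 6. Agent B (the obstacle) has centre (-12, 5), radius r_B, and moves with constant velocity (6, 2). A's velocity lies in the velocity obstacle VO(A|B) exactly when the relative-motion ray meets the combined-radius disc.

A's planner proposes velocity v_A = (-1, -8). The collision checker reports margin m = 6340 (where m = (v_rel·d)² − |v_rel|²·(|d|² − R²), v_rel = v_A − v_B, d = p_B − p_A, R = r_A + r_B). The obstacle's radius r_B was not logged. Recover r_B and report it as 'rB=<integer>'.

m = 6340
d = (-8, -7);  v_rel = (-7, -10),  |v_rel|² = 149
v_rel×d = (-7)·(-7) − (-10)·(-8) = -31
since m = R²·149 − (-31)²:  R² = (961 + 6340) / 149 = 49
R = √49 = 7  ⇒  r_B = 7 − 6 = 1

rB=1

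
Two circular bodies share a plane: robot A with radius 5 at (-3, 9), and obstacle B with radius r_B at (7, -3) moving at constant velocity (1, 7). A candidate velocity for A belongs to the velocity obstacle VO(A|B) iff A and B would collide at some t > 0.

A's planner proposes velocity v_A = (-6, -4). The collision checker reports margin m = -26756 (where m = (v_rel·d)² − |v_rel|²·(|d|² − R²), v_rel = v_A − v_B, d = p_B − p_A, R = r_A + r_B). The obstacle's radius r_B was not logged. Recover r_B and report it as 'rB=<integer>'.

m = -26756
d = (10, -12);  v_rel = (-7, -11),  |v_rel|² = 170
v_rel×d = (-7)·(-12) − (-11)·(10) = 194
since m = R²·170 − 194²:  R² = (37636 + -26756) / 170 = 64
R = √64 = 8  ⇒  r_B = 8 − 5 = 3

rB=3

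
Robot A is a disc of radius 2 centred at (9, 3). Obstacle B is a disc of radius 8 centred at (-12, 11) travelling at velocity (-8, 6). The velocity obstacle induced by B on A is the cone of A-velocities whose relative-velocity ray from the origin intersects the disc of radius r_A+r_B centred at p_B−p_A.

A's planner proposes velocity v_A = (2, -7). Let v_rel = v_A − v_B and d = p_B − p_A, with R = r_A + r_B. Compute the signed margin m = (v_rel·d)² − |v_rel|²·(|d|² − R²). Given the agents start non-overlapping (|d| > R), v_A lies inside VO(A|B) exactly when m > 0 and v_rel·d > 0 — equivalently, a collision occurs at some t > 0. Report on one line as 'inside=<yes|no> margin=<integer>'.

d = (-21, 8),  |d|² = 505;  R = 2+8 = 10,  c = 505−10² = 405
v_rel = (10, -13),  |v_rel|² = 269;  v_rel·d = (10)·(-21) + (-13)·(8) = -314
269·t² + 628·t + 405 = 0  ⇒  m = (-314)² − 269·405 = -10349
m = -10349 < 0,  v_rel·d = -314 < 0  ⇒  outside

inside=no margin=-10349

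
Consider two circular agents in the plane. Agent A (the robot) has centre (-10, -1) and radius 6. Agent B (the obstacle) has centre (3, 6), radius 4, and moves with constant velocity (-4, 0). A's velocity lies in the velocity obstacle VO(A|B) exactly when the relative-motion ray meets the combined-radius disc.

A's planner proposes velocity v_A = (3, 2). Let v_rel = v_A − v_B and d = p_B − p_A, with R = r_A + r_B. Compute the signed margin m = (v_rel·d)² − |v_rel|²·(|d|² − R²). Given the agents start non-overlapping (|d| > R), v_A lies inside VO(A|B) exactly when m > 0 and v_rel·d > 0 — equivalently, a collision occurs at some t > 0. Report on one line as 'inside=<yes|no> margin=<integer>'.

d = (13, 7),  |d|² = 218;  R = 6+4 = 10,  c = 218−10² = 118
v_rel = (7, 2),  |v_rel|² = 53;  v_rel·d = (7)·(13) + (2)·(7) = 105
53·t² − 210·t + 118 = 0  ⇒  m = 105² − 53·118 = 4771
m = 4771 > 0,  v_rel·d = 105 > 0  ⇒  inside

inside=yes margin=4771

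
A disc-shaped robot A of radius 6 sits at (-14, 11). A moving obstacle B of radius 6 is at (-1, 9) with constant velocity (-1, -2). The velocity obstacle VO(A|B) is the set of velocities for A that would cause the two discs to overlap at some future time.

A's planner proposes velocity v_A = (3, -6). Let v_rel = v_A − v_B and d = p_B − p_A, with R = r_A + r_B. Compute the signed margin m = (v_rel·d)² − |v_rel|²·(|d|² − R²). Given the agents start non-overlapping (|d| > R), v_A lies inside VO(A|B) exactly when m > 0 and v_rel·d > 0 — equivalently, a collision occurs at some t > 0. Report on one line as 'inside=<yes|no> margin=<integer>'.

d = (13, -2),  |d|² = 173;  R = 6+6 = 12,  c = 173−12² = 29
v_rel = (4, -4),  |v_rel|² = 32;  v_rel·d = (4)·(13) + (-4)·(-2) = 60
32·t² − 120·t + 29 = 0  ⇒  m = 60² − 32·29 = 2672
m = 2672 > 0,  v_rel·d = 60 > 0  ⇒  inside

inside=yes margin=2672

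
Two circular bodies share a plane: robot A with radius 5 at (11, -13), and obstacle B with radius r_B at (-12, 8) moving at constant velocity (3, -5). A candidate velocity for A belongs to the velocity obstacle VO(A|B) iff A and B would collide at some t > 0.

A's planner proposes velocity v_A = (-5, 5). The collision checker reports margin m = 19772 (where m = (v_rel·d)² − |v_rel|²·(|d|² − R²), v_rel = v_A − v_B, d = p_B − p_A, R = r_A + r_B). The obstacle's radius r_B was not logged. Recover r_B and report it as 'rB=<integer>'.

m = 19772
d = (-23, 21);  v_rel = (-8, 10),  |v_rel|² = 164
v_rel×d = (-8)·(21) − (10)·(-23) = 62
since m = R²·164 − 62²:  R² = (3844 + 19772) / 164 = 144
R = √144 = 12  ⇒  r_B = 12 − 5 = 7

rB=7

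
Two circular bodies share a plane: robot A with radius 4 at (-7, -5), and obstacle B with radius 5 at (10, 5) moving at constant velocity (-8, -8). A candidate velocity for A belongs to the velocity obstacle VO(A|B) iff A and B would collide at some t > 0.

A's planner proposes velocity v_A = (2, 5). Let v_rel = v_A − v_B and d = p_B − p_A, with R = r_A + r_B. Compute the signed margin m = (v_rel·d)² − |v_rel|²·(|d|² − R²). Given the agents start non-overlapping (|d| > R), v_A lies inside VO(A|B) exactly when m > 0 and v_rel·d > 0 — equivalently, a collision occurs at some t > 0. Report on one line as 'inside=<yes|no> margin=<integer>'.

d = (17, 10),  |d|² = 389;  R = 4+5 = 9,  c = 389−9² = 308
v_rel = (10, 13),  |v_rel|² = 269;  v_rel·d = (10)·(17) + (13)·(10) = 300
269·t² − 600·t + 308 = 0  ⇒  m = 300² − 269·308 = 7148
m = 7148 > 0,  v_rel·d = 300 > 0  ⇒  inside

inside=yes margin=7148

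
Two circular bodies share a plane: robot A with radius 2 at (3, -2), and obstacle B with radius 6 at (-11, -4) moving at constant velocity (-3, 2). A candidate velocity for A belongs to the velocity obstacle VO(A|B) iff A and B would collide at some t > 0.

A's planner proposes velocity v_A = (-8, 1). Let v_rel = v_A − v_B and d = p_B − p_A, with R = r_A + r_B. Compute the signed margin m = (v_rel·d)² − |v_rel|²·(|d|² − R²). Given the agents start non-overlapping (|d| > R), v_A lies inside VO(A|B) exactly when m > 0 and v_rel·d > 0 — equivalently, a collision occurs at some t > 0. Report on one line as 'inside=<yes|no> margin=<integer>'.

d = (-14, -2),  |d|² = 200;  R = 2+6 = 8,  c = 200−8² = 136
v_rel = (-5, -1),  |v_rel|² = 26;  v_rel·d = (-5)·(-14) + (-1)·(-2) = 72
26·t² − 144·t + 136 = 0  ⇒  m = 72² − 26·136 = 1648
m = 1648 > 0,  v_rel·d = 72 > 0  ⇒  inside

inside=yes margin=1648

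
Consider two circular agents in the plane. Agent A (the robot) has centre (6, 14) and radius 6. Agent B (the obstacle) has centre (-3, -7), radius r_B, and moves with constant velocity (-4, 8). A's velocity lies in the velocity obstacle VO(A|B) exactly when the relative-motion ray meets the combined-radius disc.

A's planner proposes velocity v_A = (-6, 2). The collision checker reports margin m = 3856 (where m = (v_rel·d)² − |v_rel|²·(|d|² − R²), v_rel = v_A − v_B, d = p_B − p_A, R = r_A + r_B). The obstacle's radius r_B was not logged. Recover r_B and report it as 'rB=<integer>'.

m = 3856
d = (-9, -21);  v_rel = (-2, -6),  |v_rel|² = 40
v_rel×d = (-2)·(-21) − (-6)·(-9) = -12
since m = R²·40 − (-12)²:  R² = (144 + 3856) / 40 = 100
R = √100 = 10  ⇒  r_B = 10 − 6 = 4

rB=4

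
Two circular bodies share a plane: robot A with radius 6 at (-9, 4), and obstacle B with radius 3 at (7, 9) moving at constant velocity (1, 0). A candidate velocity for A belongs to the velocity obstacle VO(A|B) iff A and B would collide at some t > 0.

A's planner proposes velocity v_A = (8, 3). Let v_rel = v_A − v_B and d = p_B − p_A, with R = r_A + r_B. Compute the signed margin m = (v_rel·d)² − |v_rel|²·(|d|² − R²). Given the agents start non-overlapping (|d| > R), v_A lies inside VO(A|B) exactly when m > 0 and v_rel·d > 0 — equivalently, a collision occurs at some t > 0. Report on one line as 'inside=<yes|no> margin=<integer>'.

d = (16, 5),  |d|² = 281;  R = 6+3 = 9,  c = 281−9² = 200
v_rel = (7, 3),  |v_rel|² = 58;  v_rel·d = (7)·(16) + (3)·(5) = 127
58·t² − 254·t + 200 = 0  ⇒  m = 127² − 58·200 = 4529
m = 4529 > 0,  v_rel·d = 127 > 0  ⇒  inside

inside=yes margin=4529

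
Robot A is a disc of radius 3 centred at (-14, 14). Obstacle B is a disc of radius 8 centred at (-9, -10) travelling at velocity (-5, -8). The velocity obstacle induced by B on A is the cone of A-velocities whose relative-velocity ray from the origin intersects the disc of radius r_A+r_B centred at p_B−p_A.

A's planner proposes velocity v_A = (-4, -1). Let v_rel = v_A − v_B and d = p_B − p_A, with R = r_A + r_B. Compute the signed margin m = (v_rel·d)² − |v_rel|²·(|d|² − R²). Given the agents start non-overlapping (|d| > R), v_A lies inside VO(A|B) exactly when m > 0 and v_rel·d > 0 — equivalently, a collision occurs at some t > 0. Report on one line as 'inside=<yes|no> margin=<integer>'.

d = (5, -24),  |d|² = 601;  R = 3+8 = 11,  c = 601−11² = 480
v_rel = (1, 7),  |v_rel|² = 50;  v_rel·d = (1)·(5) + (7)·(-24) = -163
50·t² + 326·t + 480 = 0  ⇒  m = (-163)² − 50·480 = 2569
m = 2569 > 0,  v_rel·d = -163 < 0  ⇒  outside

inside=no margin=2569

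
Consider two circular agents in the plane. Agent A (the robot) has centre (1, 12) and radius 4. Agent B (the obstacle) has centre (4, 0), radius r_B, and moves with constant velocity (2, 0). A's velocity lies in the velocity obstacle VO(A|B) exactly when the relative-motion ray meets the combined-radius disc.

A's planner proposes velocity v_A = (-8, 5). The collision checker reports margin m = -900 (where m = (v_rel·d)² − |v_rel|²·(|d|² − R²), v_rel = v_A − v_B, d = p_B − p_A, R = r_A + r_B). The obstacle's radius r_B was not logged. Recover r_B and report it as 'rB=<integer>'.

m = -900
d = (3, -12);  v_rel = (-10, 5),  |v_rel|² = 125
v_rel×d = (-10)·(-12) − (5)·(3) = 105
since m = R²·125 − 105²:  R² = (11025 + -900) / 125 = 81
R = √81 = 9  ⇒  r_B = 9 − 4 = 5

rB=5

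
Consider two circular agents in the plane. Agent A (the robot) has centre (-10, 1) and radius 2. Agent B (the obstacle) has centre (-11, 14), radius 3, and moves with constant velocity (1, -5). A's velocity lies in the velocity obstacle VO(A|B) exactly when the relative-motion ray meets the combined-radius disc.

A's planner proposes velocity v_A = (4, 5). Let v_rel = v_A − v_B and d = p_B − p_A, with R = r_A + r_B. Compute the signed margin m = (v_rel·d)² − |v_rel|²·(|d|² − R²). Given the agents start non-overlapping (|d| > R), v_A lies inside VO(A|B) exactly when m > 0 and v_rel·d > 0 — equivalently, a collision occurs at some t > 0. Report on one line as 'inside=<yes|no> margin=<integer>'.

d = (-1, 13),  |d|² = 170;  R = 2+3 = 5,  c = 170−5² = 145
v_rel = (3, 10),  |v_rel|² = 109;  v_rel·d = (3)·(-1) + (10)·(13) = 127
109·t² − 254·t + 145 = 0  ⇒  m = 127² − 109·145 = 324
m = 324 > 0,  v_rel·d = 127 > 0  ⇒  inside

inside=yes margin=324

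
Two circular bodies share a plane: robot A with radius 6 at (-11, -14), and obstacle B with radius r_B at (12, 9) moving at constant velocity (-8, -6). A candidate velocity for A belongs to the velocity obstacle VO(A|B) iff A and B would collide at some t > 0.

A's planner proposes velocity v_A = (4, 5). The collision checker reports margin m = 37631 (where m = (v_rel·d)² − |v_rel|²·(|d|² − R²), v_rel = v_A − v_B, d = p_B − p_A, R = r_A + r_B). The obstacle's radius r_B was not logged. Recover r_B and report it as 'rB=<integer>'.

m = 37631
d = (23, 23);  v_rel = (12, 11),  |v_rel|² = 265
v_rel×d = (12)·(23) − (11)·(23) = 23
since m = R²·265 − 23²:  R² = (529 + 37631) / 265 = 144
R = √144 = 12  ⇒  r_B = 12 − 6 = 6

rB=6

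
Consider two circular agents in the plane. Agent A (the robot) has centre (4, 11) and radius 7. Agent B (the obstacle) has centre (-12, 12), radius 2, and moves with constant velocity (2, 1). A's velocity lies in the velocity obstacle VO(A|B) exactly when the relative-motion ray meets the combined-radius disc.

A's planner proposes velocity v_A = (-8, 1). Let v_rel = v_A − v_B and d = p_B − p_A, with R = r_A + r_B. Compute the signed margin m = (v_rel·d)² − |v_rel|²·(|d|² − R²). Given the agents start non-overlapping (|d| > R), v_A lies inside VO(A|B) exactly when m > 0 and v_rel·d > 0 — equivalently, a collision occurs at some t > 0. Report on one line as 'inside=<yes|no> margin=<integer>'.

d = (-16, 1),  |d|² = 257;  R = 7+2 = 9,  c = 257−9² = 176
v_rel = (-10, 0),  |v_rel|² = 100;  v_rel·d = (-10)·(-16) + (0)·(1) = 160
100·t² − 320·t + 176 = 0  ⇒  m = 160² − 100·176 = 8000
m = 8000 > 0,  v_rel·d = 160 > 0  ⇒  inside

inside=yes margin=8000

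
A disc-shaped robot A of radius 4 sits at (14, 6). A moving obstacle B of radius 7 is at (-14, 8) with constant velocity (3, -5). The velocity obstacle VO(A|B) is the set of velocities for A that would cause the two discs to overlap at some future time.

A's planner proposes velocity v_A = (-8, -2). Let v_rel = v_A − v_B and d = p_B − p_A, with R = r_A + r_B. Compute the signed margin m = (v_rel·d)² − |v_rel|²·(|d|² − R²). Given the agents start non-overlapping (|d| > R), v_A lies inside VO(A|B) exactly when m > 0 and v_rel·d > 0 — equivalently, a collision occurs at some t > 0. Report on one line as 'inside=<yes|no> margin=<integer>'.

d = (-28, 2),  |d|² = 788;  R = 4+7 = 11,  c = 788−11² = 667
v_rel = (-11, 3),  |v_rel|² = 130;  v_rel·d = (-11)·(-28) + (3)·(2) = 314
130·t² − 628·t + 667 = 0  ⇒  m = 314² − 130·667 = 11886
m = 11886 > 0,  v_rel·d = 314 > 0  ⇒  inside

inside=yes margin=11886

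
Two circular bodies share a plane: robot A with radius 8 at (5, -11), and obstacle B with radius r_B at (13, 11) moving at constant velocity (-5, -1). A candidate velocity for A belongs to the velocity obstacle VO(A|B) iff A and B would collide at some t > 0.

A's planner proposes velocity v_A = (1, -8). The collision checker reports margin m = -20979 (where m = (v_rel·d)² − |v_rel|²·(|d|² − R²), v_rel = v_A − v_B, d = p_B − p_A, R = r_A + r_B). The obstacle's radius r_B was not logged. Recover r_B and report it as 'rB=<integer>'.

m = -20979
d = (8, 22);  v_rel = (6, -7),  |v_rel|² = 85
v_rel×d = (6)·(22) − (-7)·(8) = 188
since m = R²·85 − 188²:  R² = (35344 + -20979) / 85 = 169
R = √169 = 13  ⇒  r_B = 13 − 8 = 5

rB=5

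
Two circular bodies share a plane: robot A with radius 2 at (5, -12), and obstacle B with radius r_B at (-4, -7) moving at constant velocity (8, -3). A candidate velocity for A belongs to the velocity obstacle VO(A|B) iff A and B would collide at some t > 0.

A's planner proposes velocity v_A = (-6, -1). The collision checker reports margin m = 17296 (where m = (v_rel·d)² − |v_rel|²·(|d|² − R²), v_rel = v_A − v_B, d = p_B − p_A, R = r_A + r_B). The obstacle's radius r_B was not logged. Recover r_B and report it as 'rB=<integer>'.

m = 17296
d = (-9, 5);  v_rel = (-14, 2),  |v_rel|² = 200
v_rel×d = (-14)·(5) − (2)·(-9) = -52
since m = R²·200 − (-52)²:  R² = (2704 + 17296) / 200 = 100
R = √100 = 10  ⇒  r_B = 10 − 2 = 8

rB=8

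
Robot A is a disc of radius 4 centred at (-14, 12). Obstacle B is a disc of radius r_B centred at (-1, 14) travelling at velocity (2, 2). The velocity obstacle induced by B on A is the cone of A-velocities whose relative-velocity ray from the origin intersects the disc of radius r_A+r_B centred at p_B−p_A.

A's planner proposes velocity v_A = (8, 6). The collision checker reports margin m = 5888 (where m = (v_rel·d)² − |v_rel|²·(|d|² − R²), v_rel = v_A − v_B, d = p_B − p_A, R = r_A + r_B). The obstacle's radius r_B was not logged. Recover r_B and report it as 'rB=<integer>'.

m = 5888
d = (13, 2);  v_rel = (6, 4),  |v_rel|² = 52
v_rel×d = (6)·(2) − (4)·(13) = -40
since m = R²·52 − (-40)²:  R² = (1600 + 5888) / 52 = 144
R = √144 = 12  ⇒  r_B = 12 − 4 = 8

rB=8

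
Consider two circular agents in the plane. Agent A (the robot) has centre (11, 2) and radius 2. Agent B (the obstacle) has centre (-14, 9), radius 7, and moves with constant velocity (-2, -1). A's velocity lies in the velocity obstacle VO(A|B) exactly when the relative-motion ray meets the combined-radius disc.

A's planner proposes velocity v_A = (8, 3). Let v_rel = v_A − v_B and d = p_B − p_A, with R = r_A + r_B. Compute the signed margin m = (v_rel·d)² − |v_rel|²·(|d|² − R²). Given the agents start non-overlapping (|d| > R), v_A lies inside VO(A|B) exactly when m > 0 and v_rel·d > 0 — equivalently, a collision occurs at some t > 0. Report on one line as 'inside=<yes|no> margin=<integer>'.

d = (-25, 7),  |d|² = 674;  R = 2+7 = 9,  c = 674−9² = 593
v_rel = (10, 4),  |v_rel|² = 116;  v_rel·d = (10)·(-25) + (4)·(7) = -222
116·t² + 444·t + 593 = 0  ⇒  m = (-222)² − 116·593 = -19504
m = -19504 < 0,  v_rel·d = -222 < 0  ⇒  outside

inside=no margin=-19504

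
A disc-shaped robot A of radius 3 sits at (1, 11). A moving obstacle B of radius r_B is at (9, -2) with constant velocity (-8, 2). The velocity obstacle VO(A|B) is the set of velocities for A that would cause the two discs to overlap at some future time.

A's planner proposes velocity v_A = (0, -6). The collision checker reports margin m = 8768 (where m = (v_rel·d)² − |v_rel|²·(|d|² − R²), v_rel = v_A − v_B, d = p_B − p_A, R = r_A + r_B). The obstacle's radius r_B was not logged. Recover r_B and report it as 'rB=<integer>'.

m = 8768
d = (8, -13);  v_rel = (8, -8),  |v_rel|² = 128
v_rel×d = (8)·(-13) − (-8)·(8) = -40
since m = R²·128 − (-40)²:  R² = (1600 + 8768) / 128 = 81
R = √81 = 9  ⇒  r_B = 9 − 3 = 6

rB=6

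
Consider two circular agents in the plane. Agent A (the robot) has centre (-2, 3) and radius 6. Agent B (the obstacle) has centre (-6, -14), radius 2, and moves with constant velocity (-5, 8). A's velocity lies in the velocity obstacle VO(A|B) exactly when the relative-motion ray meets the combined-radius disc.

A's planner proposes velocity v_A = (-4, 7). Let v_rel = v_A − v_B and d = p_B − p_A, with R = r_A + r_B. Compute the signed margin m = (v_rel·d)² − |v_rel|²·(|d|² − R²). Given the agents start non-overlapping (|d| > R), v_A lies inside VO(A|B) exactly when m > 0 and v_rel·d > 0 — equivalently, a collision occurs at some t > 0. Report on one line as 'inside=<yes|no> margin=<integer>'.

d = (-4, -17),  |d|² = 305;  R = 6+2 = 8,  c = 305−8² = 241
v_rel = (1, -1),  |v_rel|² = 2;  v_rel·d = (1)·(-4) + (-1)·(-17) = 13
2·t² − 26·t + 241 = 0  ⇒  m = 13² − 2·241 = -313
m = -313 < 0,  v_rel·d = 13 > 0  ⇒  outside

inside=no margin=-313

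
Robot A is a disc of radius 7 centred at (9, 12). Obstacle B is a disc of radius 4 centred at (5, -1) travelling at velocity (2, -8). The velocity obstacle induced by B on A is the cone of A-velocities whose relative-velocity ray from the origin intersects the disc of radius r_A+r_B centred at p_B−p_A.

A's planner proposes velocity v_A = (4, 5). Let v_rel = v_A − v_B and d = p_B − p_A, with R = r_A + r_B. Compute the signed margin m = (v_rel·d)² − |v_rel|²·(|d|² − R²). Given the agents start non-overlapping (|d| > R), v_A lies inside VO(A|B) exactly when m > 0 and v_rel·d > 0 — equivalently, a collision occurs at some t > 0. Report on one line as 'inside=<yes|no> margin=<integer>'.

d = (-4, -13),  |d|² = 185;  R = 7+4 = 11,  c = 185−11² = 64
v_rel = (2, 13),  |v_rel|² = 173;  v_rel·d = (2)·(-4) + (13)·(-13) = -177
173·t² + 354·t + 64 = 0  ⇒  m = (-177)² − 173·64 = 20257
m = 20257 > 0,  v_rel·d = -177 < 0  ⇒  outside

inside=no margin=20257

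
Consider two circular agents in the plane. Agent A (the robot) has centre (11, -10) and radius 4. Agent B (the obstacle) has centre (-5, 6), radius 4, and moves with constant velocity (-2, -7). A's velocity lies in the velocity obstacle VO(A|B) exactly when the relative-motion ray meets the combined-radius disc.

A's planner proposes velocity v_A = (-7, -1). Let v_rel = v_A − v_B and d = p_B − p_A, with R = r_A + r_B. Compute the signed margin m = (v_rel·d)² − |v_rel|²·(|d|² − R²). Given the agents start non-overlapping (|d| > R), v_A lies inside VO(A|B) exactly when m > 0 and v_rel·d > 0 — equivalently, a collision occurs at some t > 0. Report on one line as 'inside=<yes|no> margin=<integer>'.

d = (-16, 16),  |d|² = 512;  R = 4+4 = 8,  c = 512−8² = 448
v_rel = (-5, 6),  |v_rel|² = 61;  v_rel·d = (-5)·(-16) + (6)·(16) = 176
61·t² − 352·t + 448 = 0  ⇒  m = 176² − 61·448 = 3648
m = 3648 > 0,  v_rel·d = 176 > 0  ⇒  inside

inside=yes margin=3648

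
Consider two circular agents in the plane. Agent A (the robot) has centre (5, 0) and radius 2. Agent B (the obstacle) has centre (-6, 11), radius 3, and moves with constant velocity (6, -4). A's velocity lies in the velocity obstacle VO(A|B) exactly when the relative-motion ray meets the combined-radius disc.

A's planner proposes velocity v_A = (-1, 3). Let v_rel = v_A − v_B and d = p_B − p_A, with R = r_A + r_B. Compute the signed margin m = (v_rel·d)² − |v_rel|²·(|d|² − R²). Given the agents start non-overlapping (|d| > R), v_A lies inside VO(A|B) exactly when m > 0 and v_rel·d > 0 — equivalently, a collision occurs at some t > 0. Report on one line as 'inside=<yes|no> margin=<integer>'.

d = (-11, 11),  |d|² = 242;  R = 2+3 = 5,  c = 242−5² = 217
v_rel = (-7, 7),  |v_rel|² = 98;  v_rel·d = (-7)·(-11) + (7)·(11) = 154
98·t² − 308·t + 217 = 0  ⇒  m = 154² − 98·217 = 2450
m = 2450 > 0,  v_rel·d = 154 > 0  ⇒  inside

inside=yes margin=2450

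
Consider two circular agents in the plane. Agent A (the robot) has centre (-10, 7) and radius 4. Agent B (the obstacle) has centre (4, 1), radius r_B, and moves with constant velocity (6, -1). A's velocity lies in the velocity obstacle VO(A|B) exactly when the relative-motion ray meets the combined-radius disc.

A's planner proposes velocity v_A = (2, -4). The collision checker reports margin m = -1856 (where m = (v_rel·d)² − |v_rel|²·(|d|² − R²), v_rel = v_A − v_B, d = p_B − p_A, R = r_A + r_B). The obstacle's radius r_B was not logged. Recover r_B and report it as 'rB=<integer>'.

m = -1856
d = (14, -6);  v_rel = (-4, -3),  |v_rel|² = 25
v_rel×d = (-4)·(-6) − (-3)·(14) = 66
since m = R²·25 − 66²:  R² = (4356 + -1856) / 25 = 100
R = √100 = 10  ⇒  r_B = 10 − 4 = 6

rB=6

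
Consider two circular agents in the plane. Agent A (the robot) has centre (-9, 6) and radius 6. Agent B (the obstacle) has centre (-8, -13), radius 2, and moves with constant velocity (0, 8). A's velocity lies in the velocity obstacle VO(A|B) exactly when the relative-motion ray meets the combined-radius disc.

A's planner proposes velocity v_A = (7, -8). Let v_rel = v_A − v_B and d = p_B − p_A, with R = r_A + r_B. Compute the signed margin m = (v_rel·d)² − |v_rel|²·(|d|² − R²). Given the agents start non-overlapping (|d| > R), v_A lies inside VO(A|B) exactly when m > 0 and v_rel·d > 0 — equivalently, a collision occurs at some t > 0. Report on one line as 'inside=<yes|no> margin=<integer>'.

d = (1, -19),  |d|² = 362;  R = 6+2 = 8,  c = 362−8² = 298
v_rel = (7, -16),  |v_rel|² = 305;  v_rel·d = (7)·(1) + (-16)·(-19) = 311
305·t² − 622·t + 298 = 0  ⇒  m = 311² − 305·298 = 5831
m = 5831 > 0,  v_rel·d = 311 > 0  ⇒  inside

inside=yes margin=5831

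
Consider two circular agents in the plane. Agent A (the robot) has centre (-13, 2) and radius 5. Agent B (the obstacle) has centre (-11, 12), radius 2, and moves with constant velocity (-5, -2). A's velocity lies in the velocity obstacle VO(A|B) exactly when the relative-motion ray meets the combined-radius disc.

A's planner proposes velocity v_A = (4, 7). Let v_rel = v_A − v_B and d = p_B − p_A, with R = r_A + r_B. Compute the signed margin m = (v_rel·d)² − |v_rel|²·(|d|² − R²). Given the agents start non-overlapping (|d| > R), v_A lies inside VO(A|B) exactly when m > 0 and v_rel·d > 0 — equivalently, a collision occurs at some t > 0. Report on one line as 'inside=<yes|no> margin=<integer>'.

d = (2, 10),  |d|² = 104;  R = 5+2 = 7,  c = 104−7² = 55
v_rel = (9, 9),  |v_rel|² = 162;  v_rel·d = (9)·(2) + (9)·(10) = 108
162·t² − 216·t + 55 = 0  ⇒  m = 108² − 162·55 = 2754
m = 2754 > 0,  v_rel·d = 108 > 0  ⇒  inside

inside=yes margin=2754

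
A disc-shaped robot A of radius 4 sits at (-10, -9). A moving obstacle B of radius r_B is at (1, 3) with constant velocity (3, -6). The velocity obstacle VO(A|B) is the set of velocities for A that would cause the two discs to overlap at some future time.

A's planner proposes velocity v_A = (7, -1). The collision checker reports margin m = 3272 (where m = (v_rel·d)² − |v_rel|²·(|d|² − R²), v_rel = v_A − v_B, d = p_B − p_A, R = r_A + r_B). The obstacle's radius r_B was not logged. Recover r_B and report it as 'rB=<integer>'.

m = 3272
d = (11, 12);  v_rel = (4, 5),  |v_rel|² = 41
v_rel×d = (4)·(12) − (5)·(11) = -7
since m = R²·41 − (-7)²:  R² = (49 + 3272) / 41 = 81
R = √81 = 9  ⇒  r_B = 9 − 4 = 5

rB=5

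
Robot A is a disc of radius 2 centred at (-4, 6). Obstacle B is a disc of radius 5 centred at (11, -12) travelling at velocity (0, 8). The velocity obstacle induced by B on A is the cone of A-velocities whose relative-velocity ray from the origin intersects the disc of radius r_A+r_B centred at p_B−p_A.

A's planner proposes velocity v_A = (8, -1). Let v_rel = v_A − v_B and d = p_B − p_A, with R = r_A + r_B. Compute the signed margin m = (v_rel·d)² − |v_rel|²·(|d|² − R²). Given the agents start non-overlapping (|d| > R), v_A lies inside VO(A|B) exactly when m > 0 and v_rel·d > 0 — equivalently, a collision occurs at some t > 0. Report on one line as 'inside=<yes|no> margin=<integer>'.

d = (15, -18),  |d|² = 549;  R = 2+5 = 7,  c = 549−7² = 500
v_rel = (8, -9),  |v_rel|² = 145;  v_rel·d = (8)·(15) + (-9)·(-18) = 282
145·t² − 564·t + 500 = 0  ⇒  m = 282² − 145·500 = 7024
m = 7024 > 0,  v_rel·d = 282 > 0  ⇒  inside

inside=yes margin=7024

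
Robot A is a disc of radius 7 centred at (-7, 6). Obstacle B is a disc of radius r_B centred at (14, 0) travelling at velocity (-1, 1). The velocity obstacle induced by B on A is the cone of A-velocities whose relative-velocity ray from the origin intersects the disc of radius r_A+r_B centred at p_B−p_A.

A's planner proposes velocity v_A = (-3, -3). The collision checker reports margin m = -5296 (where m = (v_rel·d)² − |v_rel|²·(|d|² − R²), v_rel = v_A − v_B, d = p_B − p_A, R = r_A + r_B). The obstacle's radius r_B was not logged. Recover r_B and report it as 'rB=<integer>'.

m = -5296
d = (21, -6);  v_rel = (-2, -4),  |v_rel|² = 20
v_rel×d = (-2)·(-6) − (-4)·(21) = 96
since m = R²·20 − 96²:  R² = (9216 + -5296) / 20 = 196
R = √196 = 14  ⇒  r_B = 14 − 7 = 7

rB=7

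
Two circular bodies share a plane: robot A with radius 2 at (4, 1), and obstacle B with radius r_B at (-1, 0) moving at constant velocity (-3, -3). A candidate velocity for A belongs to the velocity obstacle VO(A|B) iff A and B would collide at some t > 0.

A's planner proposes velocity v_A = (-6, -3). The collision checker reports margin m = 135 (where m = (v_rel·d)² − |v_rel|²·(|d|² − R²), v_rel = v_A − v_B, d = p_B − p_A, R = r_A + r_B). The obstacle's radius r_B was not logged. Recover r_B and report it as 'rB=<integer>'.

m = 135
d = (-5, -1);  v_rel = (-3, 0),  |v_rel|² = 9
v_rel×d = (-3)·(-1) − (0)·(-5) = 3
since m = R²·9 − 3²:  R² = (9 + 135) / 9 = 16
R = √16 = 4  ⇒  r_B = 4 − 2 = 2

rB=2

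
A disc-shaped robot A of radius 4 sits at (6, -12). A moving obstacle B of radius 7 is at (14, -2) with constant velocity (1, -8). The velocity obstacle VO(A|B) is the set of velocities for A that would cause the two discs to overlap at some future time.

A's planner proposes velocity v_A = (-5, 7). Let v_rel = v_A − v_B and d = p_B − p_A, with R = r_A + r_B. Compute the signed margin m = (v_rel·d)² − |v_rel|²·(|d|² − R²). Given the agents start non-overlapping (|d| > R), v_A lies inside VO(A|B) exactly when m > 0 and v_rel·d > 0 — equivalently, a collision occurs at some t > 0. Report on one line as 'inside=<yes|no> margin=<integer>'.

d = (8, 10),  |d|² = 164;  R = 4+7 = 11,  c = 164−11² = 43
v_rel = (-6, 15),  |v_rel|² = 261;  v_rel·d = (-6)·(8) + (15)·(10) = 102
261·t² − 204·t + 43 = 0  ⇒  m = 102² − 261·43 = -819
m = -819 < 0,  v_rel·d = 102 > 0  ⇒  outside

inside=no margin=-819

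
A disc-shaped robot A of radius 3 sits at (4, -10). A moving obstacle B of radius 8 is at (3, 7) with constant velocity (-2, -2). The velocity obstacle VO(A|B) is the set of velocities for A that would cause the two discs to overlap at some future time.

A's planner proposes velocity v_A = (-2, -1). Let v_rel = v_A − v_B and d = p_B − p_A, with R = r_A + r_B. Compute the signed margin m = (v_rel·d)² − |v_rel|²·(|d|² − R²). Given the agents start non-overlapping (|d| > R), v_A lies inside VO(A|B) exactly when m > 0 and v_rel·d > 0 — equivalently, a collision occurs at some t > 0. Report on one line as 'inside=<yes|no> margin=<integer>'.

d = (-1, 17),  |d|² = 290;  R = 3+8 = 11,  c = 290−11² = 169
v_rel = (0, 1),  |v_rel|² = 1;  v_rel·d = (0)·(-1) + (1)·(17) = 17
1·t² − 34·t + 169 = 0  ⇒  m = 17² − 1·169 = 120
m = 120 > 0,  v_rel·d = 17 > 0  ⇒  inside

inside=yes margin=120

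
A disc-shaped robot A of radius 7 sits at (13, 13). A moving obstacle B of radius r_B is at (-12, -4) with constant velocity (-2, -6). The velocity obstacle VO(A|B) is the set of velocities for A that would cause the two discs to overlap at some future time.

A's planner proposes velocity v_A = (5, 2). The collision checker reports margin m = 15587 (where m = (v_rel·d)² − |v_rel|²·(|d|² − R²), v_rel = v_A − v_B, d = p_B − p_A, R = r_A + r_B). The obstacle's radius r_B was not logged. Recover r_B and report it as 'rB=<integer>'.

m = 15587
d = (-25, -17);  v_rel = (7, 8),  |v_rel|² = 113
v_rel×d = (7)·(-17) − (8)·(-25) = 81
since m = R²·113 − 81²:  R² = (6561 + 15587) / 113 = 196
R = √196 = 14  ⇒  r_B = 14 − 7 = 7

rB=7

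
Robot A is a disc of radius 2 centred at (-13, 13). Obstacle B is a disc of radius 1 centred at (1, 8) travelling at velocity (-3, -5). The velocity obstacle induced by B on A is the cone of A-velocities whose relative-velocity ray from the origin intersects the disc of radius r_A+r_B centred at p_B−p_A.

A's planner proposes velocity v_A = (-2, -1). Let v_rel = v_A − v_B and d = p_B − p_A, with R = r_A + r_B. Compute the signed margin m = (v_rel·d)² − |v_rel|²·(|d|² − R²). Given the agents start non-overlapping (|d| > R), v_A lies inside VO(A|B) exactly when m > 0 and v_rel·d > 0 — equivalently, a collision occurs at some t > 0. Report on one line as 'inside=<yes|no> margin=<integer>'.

d = (14, -5),  |d|² = 221;  R = 2+1 = 3,  c = 221−3² = 212
v_rel = (1, 4),  |v_rel|² = 17;  v_rel·d = (1)·(14) + (4)·(-5) = -6
17·t² + 12·t + 212 = 0  ⇒  m = (-6)² − 17·212 = -3568
m = -3568 < 0,  v_rel·d = -6 < 0  ⇒  outside

inside=no margin=-3568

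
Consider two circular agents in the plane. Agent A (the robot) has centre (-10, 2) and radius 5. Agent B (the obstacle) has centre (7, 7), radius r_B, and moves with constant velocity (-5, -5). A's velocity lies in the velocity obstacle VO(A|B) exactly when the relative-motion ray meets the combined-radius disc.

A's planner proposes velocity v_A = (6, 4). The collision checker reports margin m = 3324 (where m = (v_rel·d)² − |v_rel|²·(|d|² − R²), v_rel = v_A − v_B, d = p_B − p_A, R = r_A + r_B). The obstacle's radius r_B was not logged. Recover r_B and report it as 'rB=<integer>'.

m = 3324
d = (17, 5);  v_rel = (11, 9),  |v_rel|² = 202
v_rel×d = (11)·(5) − (9)·(17) = -98
since m = R²·202 − (-98)²:  R² = (9604 + 3324) / 202 = 64
R = √64 = 8  ⇒  r_B = 8 − 5 = 3

rB=3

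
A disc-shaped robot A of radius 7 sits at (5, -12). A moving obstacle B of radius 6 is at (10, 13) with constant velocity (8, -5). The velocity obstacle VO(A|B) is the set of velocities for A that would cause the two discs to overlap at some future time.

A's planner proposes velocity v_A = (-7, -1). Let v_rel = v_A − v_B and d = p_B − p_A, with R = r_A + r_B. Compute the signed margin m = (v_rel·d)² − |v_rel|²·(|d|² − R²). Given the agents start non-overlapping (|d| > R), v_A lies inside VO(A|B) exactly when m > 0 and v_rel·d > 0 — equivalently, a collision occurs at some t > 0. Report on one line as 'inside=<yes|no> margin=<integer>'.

d = (5, 25),  |d|² = 650;  R = 7+6 = 13,  c = 650−13² = 481
v_rel = (-15, 4),  |v_rel|² = 241;  v_rel·d = (-15)·(5) + (4)·(25) = 25
241·t² − 50·t + 481 = 0  ⇒  m = 25² − 241·481 = -115296
m = -115296 < 0,  v_rel·d = 25 > 0  ⇒  outside

inside=no margin=-115296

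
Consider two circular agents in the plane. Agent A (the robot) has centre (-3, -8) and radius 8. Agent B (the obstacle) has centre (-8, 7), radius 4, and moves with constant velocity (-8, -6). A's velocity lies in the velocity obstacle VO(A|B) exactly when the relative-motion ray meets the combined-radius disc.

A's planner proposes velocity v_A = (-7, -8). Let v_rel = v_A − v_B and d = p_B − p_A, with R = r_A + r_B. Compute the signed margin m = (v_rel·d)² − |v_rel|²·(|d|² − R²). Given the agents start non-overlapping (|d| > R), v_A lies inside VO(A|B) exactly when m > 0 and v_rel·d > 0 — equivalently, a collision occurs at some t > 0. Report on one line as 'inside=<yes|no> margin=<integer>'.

d = (-5, 15),  |d|² = 250;  R = 8+4 = 12,  c = 250−12² = 106
v_rel = (1, -2),  |v_rel|² = 5;  v_rel·d = (1)·(-5) + (-2)·(15) = -35
5·t² + 70·t + 106 = 0  ⇒  m = (-35)² − 5·106 = 695
m = 695 > 0,  v_rel·d = -35 < 0  ⇒  outside

inside=no margin=695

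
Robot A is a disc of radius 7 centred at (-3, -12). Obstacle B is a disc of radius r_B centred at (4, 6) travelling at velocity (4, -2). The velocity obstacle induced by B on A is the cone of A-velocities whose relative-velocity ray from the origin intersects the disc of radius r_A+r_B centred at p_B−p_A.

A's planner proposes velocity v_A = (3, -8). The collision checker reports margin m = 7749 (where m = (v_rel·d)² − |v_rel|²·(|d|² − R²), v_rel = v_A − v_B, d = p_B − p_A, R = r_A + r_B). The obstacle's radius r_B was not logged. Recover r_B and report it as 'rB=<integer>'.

m = 7749
d = (7, 18);  v_rel = (-1, -6),  |v_rel|² = 37
v_rel×d = (-1)·(18) − (-6)·(7) = 24
since m = R²·37 − 24²:  R² = (576 + 7749) / 37 = 225
R = √225 = 15  ⇒  r_B = 15 − 7 = 8

rB=8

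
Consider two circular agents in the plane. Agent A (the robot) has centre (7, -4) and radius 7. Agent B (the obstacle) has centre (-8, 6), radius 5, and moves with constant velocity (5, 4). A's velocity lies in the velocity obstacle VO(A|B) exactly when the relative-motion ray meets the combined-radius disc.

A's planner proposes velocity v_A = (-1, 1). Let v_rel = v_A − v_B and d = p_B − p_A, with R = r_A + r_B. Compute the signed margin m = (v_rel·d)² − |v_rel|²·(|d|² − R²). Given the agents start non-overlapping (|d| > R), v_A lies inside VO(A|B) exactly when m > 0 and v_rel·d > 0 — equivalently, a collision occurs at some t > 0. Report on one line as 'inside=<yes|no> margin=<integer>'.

d = (-15, 10),  |d|² = 325;  R = 7+5 = 12,  c = 325−12² = 181
v_rel = (-6, -3),  |v_rel|² = 45;  v_rel·d = (-6)·(-15) + (-3)·(10) = 60
45·t² − 120·t + 181 = 0  ⇒  m = 60² − 45·181 = -4545
m = -4545 < 0,  v_rel·d = 60 > 0  ⇒  outside

inside=no margin=-4545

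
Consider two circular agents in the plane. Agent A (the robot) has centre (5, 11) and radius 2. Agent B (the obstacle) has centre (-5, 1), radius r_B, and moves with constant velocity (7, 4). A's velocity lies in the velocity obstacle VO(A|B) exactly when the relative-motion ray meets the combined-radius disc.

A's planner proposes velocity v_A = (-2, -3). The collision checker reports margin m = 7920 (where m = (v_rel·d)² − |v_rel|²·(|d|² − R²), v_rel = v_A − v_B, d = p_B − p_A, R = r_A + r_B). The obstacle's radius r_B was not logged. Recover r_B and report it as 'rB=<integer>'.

m = 7920
d = (-10, -10);  v_rel = (-9, -7),  |v_rel|² = 130
v_rel×d = (-9)·(-10) − (-7)·(-10) = 20
since m = R²·130 − 20²:  R² = (400 + 7920) / 130 = 64
R = √64 = 8  ⇒  r_B = 8 − 2 = 6

rB=6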